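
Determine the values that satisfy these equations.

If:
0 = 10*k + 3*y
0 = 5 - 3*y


Then:
k = -1/2
y = 5/3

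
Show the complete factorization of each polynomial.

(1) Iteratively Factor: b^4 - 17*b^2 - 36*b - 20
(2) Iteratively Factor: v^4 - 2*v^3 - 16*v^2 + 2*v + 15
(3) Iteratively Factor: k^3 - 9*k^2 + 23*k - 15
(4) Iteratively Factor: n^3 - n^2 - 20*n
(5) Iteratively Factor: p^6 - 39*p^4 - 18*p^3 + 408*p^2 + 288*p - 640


(1) = (b + 2)*(b^3 - 2*b^2 - 13*b - 10) = (b + 2)^2*(b^2 - 4*b - 5) = (b + 1)*(b + 2)^2*(b - 5)
(2) = (v - 1)*(v^3 - v^2 - 17*v - 15) = (v - 1)*(v + 3)*(v^2 - 4*v - 5) = (v - 5)*(v - 1)*(v + 3)*(v + 1)
(3) = (k - 3)*(k^2 - 6*k + 5) = (k - 5)*(k - 3)*(k - 1)
(4) = (n + 4)*(n^2 - 5*n) = (n - 5)*(n + 4)*(n)
(5) = (p + 4)*(p^5 - 4*p^4 - 23*p^3 + 74*p^2 + 112*p - 160) = (p + 2)*(p + 4)*(p^4 - 6*p^3 - 11*p^2 + 96*p - 80) = (p - 1)*(p + 2)*(p + 4)*(p^3 - 5*p^2 - 16*p + 80) = (p - 4)*(p - 1)*(p + 2)*(p + 4)*(p^2 - p - 20) = (p - 4)*(p - 1)*(p + 2)*(p + 4)^2*(p - 5)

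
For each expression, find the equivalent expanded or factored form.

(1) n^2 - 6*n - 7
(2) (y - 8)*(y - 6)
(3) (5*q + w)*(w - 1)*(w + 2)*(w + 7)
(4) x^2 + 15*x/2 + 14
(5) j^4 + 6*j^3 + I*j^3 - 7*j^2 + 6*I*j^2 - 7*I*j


(1) = (n - 7)*(n + 1)
(2) = y^2 - 14*y + 48
(3) = 5*q*w^3 + 40*q*w^2 + 25*q*w - 70*q + w^4 + 8*w^3 + 5*w^2 - 14*w
(4) = (x + 7/2)*(x + 4)
(5) = j*(j - 1)*(j + 7)*(j + I)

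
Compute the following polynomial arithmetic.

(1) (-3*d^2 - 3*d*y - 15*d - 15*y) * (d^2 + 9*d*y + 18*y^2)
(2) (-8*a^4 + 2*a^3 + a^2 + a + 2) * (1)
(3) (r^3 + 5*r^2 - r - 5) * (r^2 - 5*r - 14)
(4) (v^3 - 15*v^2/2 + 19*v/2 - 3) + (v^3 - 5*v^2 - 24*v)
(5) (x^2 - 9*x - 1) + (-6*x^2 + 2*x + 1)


(1) = -3*d^4 - 30*d^3*y - 15*d^3 - 81*d^2*y^2 - 150*d^2*y - 54*d*y^3 - 405*d*y^2 - 270*y^3
(2) = -8*a^4 + 2*a^3 + a^2 + a + 2
(3) = r^5 - 40*r^3 - 70*r^2 + 39*r + 70
(4) = 2*v^3 - 25*v^2/2 - 29*v/2 - 3
(5) = -5*x^2 - 7*x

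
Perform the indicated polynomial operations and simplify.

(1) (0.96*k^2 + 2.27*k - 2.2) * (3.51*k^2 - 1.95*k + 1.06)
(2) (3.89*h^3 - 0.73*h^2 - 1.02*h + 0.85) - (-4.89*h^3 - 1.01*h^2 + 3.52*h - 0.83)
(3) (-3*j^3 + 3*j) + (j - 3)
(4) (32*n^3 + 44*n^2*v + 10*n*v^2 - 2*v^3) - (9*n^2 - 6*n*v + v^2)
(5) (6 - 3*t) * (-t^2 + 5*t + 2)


(1) = 3.3696*k^4 + 6.0957*k^3 - 11.1309*k^2 + 6.6962*k - 2.332
(2) = 8.78*h^3 + 0.28*h^2 - 4.54*h + 1.68
(3) = -3*j^3 + 4*j - 3
(4) = 32*n^3 + 44*n^2*v - 9*n^2 + 10*n*v^2 + 6*n*v - 2*v^3 - v^2
(5) = 3*t^3 - 21*t^2 + 24*t + 12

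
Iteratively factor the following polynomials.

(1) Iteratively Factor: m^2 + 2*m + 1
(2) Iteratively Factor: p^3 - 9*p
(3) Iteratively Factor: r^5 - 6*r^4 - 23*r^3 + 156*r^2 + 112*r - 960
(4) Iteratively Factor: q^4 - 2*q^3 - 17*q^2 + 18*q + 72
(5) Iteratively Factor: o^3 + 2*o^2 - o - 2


(1) = (m + 1)*(m + 1)
(2) = (p + 3)*(p^2 - 3*p) = p*(p + 3)*(p - 3)
(3) = (r - 4)*(r^4 - 2*r^3 - 31*r^2 + 32*r + 240) = (r - 4)*(r + 3)*(r^3 - 5*r^2 - 16*r + 80) = (r - 4)*(r + 3)*(r + 4)*(r^2 - 9*r + 20) = (r - 4)^2*(r + 3)*(r + 4)*(r - 5)
(4) = (q + 2)*(q^3 - 4*q^2 - 9*q + 36) = (q + 2)*(q + 3)*(q^2 - 7*q + 12) = (q - 4)*(q + 2)*(q + 3)*(q - 3)
(5) = (o + 2)*(o^2 - 1) = (o + 1)*(o + 2)*(o - 1)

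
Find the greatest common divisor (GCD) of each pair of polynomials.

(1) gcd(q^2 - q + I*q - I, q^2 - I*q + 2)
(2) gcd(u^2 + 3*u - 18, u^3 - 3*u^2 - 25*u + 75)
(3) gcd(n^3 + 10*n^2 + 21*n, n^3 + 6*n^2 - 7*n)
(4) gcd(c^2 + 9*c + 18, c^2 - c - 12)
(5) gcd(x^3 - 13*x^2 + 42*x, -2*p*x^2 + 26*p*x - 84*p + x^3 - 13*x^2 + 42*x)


(1) = gcd((q - 1)*(q + I), (q - 2*I)*(q + I)) = q + I
(2) = u - 3
(3) = gcd(n*(n + 3)*(n + 7), n*(n - 1)*(n + 7)) = n^2 + 7*n
(4) = c + 3
(5) = x^2 - 13*x + 42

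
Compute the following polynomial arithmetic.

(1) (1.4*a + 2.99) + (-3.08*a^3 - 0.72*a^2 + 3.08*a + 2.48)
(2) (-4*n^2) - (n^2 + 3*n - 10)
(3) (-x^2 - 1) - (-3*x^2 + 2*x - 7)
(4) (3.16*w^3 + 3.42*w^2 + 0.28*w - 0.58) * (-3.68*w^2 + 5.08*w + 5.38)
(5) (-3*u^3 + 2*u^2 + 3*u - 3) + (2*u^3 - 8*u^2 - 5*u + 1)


(1) = -3.08*a^3 - 0.72*a^2 + 4.48*a + 5.47
(2) = -5*n^2 - 3*n + 10
(3) = 2*x^2 - 2*x + 6
(4) = -11.6288*w^5 + 3.4672*w^4 + 33.344*w^3 + 21.9564*w^2 - 1.44*w - 3.1204
(5) = -u^3 - 6*u^2 - 2*u - 2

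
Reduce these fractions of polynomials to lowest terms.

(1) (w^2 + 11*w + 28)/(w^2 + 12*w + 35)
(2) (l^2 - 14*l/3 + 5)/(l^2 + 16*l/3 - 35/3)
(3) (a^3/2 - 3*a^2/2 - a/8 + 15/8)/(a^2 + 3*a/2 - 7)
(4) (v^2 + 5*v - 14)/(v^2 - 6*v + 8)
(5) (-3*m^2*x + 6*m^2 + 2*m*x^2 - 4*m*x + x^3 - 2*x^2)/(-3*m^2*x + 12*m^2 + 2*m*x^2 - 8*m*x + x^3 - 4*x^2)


(1) = (w + 4)/(w + 5)
(2) = (l - 3)/(l + 7)
(3) = (4*a^3 - 12*a^2 - a + 15)/(8*a^2 + 12*a - 56)
(4) = (v + 7)/(v - 4)
(5) = (x - 2)/(x - 4)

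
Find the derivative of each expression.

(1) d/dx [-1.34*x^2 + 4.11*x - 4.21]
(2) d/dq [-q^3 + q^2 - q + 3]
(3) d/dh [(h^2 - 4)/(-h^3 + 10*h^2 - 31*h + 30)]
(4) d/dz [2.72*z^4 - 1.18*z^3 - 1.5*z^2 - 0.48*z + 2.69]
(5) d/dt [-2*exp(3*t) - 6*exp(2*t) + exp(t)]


(1) = 4.11 - 2.68*x
(2) = -3*q^2 + 2*q - 1
(3) = (h^2 + 4*h - 31)/(h^4 - 16*h^3 + 94*h^2 - 240*h + 225)
(4) = 10.88*z^3 - 3.54*z^2 - 3.0*z - 0.48
(5) = (-6*exp(2*t) - 12*exp(t) + 1)*exp(t)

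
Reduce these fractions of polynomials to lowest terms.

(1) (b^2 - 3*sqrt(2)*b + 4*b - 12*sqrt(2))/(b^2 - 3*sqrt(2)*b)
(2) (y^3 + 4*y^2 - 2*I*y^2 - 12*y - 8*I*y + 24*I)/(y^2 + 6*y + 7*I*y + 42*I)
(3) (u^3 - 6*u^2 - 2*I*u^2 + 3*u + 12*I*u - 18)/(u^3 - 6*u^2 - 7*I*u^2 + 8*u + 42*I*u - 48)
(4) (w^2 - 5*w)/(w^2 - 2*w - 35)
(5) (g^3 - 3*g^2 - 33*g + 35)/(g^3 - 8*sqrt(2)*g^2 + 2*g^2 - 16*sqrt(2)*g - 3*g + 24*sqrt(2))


(1) = (b + 4)/b
(2) = (y^2 + y*(-2 - 2*I) + 4*I)/(y + 7*I)
(3) = (u - 3*I)/(u - 8*I)
(4) = (w^2 - 5*w)/(w^2 - 2*w - 35)
(5) = (g^2 - 2*g - 35)/(g^2 + g*(3 - 8*sqrt(2)) - 24*sqrt(2))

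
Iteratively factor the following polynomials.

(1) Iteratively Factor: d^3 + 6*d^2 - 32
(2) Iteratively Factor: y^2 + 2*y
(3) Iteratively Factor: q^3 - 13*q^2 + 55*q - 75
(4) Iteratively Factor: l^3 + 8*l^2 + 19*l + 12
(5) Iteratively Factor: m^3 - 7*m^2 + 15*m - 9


(1) = (d - 2)*(d^2 + 8*d + 16) = (d - 2)*(d + 4)*(d + 4)
(2) = (y)*(y + 2)
(3) = (q - 5)*(q^2 - 8*q + 15) = (q - 5)^2*(q - 3)
(4) = (l + 1)*(l^2 + 7*l + 12) = (l + 1)*(l + 4)*(l + 3)
(5) = (m - 3)*(m^2 - 4*m + 3) = (m - 3)*(m - 1)*(m - 3)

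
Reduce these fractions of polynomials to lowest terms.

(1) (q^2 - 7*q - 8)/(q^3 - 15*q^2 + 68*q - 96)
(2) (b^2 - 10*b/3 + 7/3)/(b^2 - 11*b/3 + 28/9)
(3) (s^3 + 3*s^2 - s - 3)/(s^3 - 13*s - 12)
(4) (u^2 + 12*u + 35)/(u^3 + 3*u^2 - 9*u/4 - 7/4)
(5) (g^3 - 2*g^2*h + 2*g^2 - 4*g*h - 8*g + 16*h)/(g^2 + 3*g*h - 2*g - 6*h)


(1) = (q + 1)/(q^2 - 7*q + 12)
(2) = (3*b - 3)/(3*b - 4)
(3) = (s - 1)/(s - 4)
(4) = (4*u^2 + 48*u + 140)/(4*u^3 + 12*u^2 - 9*u - 7)
(5) = (g^2 - 2*g*h + 4*g - 8*h)/(g + 3*h)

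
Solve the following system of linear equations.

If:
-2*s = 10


Then:
s = -5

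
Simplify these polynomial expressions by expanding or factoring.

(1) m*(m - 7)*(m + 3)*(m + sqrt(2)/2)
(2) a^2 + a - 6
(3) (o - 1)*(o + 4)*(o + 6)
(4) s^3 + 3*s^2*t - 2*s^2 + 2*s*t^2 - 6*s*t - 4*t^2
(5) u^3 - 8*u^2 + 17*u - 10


(1) = m^4 - 4*m^3 + sqrt(2)*m^3/2 - 21*m^2 - 2*sqrt(2)*m^2 - 21*sqrt(2)*m/2
(2) = (a - 2)*(a + 3)
(3) = o^3 + 9*o^2 + 14*o - 24
(4) = (s - 2)*(s + t)*(s + 2*t)
(5) = (u - 5)*(u - 2)*(u - 1)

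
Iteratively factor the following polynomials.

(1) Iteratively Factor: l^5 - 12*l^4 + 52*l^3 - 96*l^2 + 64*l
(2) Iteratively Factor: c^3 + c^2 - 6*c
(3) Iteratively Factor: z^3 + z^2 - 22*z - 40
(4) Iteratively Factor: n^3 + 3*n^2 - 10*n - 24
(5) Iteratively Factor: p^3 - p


(1) = (l - 2)*(l^4 - 10*l^3 + 32*l^2 - 32*l) = (l - 4)*(l - 2)*(l^3 - 6*l^2 + 8*l) = l*(l - 4)*(l - 2)*(l^2 - 6*l + 8) = l*(l - 4)^2*(l - 2)*(l - 2)
(2) = (c)*(c^2 + c - 6) = c*(c + 3)*(c - 2)
(3) = (z + 2)*(z^2 - z - 20) = (z - 5)*(z + 2)*(z + 4)
(4) = (n - 3)*(n^2 + 6*n + 8) = (n - 3)*(n + 2)*(n + 4)
(5) = (p)*(p^2 - 1) = p*(p + 1)*(p - 1)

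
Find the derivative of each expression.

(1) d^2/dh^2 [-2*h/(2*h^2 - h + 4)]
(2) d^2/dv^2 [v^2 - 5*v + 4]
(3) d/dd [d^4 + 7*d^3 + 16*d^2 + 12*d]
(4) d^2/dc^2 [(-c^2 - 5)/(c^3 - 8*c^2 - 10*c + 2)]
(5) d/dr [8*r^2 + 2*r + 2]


(1) = 4*(-h*(4*h - 1)^2 + (6*h - 1)*(2*h^2 - h + 4))/(2*h^2 - h + 4)^3
(2) = 2
(3) = 4*d^3 + 21*d^2 + 32*d + 12
(4) = 2*(-c^6 - 60*c^4 + 414*c^3 - 858*c^2 - 1170*c - 584)/(c^9 - 24*c^8 + 162*c^7 - 26*c^6 - 1716*c^5 - 2136*c^4 - 28*c^3 + 504*c^2 - 120*c + 8)
(5) = 16*r + 2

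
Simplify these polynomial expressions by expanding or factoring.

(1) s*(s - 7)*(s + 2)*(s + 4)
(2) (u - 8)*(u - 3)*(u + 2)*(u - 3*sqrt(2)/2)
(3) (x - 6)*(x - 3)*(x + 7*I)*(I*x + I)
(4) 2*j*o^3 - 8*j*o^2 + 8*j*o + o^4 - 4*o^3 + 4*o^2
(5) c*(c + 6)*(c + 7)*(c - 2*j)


(1) = s^4 - s^3 - 34*s^2 - 56*s
(2) = u^4 - 9*u^3 - 3*sqrt(2)*u^3/2 + 2*u^2 + 27*sqrt(2)*u^2/2 - 3*sqrt(2)*u + 48*u - 72*sqrt(2)
(3) = I*x^4 - 7*x^3 - 8*I*x^3 + 56*x^2 + 9*I*x^2 - 63*x + 18*I*x - 126
(4) = o*(2*j + o)*(o - 2)^2
(5) = c^4 - 2*c^3*j + 13*c^3 - 26*c^2*j + 42*c^2 - 84*c*j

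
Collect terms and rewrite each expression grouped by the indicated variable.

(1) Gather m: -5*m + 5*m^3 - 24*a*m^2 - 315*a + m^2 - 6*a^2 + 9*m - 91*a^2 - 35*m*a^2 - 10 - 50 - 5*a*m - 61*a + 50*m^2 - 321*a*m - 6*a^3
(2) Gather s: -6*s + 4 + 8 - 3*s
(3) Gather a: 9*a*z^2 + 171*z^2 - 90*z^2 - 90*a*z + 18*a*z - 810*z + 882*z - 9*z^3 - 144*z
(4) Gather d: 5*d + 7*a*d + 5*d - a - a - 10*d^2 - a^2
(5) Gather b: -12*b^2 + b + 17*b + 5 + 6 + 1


(1) = -6*a^3 - 97*a^2 - 376*a + 5*m^3 + m^2*(51 - 24*a) + m*(-35*a^2 - 326*a + 4) - 60
(2) = 12 - 9*s
(3) = a*(9*z^2 - 72*z) - 9*z^3 + 81*z^2 - 72*z
(4) = -a^2 - 2*a - 10*d^2 + d*(7*a + 10)
(5) = -12*b^2 + 18*b + 12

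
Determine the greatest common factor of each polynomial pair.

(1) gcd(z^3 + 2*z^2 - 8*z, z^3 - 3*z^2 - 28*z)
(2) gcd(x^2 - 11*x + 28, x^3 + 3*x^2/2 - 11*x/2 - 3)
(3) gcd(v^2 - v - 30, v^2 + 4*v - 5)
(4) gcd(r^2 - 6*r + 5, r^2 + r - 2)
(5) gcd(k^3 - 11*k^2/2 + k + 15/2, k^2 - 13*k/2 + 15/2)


(1) = z^2 + 4*z
(2) = gcd((x - 7)*(x - 4), (x - 2)*(x + 1/2)*(x + 3)) = 1
(3) = gcd((v - 6)*(v + 5), (v - 1)*(v + 5)) = v + 5
(4) = gcd((r - 5)*(r - 1), (r - 1)*(r + 2)) = r - 1
(5) = k^2 - 13*k/2 + 15/2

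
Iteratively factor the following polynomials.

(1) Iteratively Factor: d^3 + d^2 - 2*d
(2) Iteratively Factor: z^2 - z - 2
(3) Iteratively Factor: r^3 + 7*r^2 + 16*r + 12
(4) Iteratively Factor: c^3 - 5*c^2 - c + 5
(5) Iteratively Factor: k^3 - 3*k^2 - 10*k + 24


(1) = (d)*(d^2 + d - 2) = d*(d + 2)*(d - 1)
(2) = (z - 2)*(z + 1)
(3) = (r + 2)*(r^2 + 5*r + 6) = (r + 2)^2*(r + 3)
(4) = (c + 1)*(c^2 - 6*c + 5) = (c - 5)*(c + 1)*(c - 1)
(5) = (k - 2)*(k^2 - k - 12) = (k - 4)*(k - 2)*(k + 3)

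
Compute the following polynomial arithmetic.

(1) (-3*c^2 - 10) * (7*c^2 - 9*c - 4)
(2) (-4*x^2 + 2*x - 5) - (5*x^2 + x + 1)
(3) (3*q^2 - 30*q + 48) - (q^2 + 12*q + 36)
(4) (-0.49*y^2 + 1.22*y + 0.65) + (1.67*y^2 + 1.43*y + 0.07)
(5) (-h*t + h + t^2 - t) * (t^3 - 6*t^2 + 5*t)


(1) = -21*c^4 + 27*c^3 - 58*c^2 + 90*c + 40
(2) = -9*x^2 + x - 6
(3) = 2*q^2 - 42*q + 12
(4) = 1.18*y^2 + 2.65*y + 0.72
(5) = -h*t^4 + 7*h*t^3 - 11*h*t^2 + 5*h*t + t^5 - 7*t^4 + 11*t^3 - 5*t^2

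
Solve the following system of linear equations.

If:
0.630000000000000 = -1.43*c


Then:
c = -0.44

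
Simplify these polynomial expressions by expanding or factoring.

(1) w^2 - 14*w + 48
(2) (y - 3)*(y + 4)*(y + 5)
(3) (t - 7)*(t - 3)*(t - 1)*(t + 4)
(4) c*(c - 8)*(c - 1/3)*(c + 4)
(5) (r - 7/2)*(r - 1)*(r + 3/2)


(1) = (w - 8)*(w - 6)
(2) = y^3 + 6*y^2 - 7*y - 60
(3) = t^4 - 7*t^3 - 13*t^2 + 103*t - 84
(4) = c^4 - 13*c^3/3 - 92*c^2/3 + 32*c/3
(5) = r^3 - 3*r^2 - 13*r/4 + 21/4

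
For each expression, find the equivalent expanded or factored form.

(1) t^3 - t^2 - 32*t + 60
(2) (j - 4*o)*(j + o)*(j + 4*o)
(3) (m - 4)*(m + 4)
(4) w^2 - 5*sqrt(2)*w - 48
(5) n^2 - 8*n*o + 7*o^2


(1) = (t - 5)*(t - 2)*(t + 6)
(2) = j^3 + j^2*o - 16*j*o^2 - 16*o^3
(3) = m^2 - 16
(4) = (w - 8*sqrt(2))*(w + 3*sqrt(2))
(5) = (n - 7*o)*(n - o)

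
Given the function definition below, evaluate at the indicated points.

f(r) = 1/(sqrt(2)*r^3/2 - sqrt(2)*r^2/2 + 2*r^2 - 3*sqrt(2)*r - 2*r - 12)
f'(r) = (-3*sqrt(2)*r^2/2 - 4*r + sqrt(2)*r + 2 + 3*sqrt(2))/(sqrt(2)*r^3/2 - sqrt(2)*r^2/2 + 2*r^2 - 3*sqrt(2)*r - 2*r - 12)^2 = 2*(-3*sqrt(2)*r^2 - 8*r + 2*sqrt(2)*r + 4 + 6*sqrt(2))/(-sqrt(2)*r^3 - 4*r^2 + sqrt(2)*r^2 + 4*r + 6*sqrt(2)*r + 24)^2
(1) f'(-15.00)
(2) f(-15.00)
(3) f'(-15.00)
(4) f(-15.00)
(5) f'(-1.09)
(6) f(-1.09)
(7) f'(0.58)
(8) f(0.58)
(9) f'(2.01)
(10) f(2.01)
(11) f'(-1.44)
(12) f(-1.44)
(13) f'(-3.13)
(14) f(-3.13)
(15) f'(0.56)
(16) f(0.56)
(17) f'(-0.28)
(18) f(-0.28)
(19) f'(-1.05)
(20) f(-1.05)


(1) = -0.00
(2) = -0.00
(3) = -0.00
(4) = -0.00
(5) = 0.31
(6) = -0.22
(7) = 0.02
(8) = -0.07
(9) = -0.04
(10) = -0.07
(11) = 0.93
(12) = -0.41
(13) = -2.95
(14) = -0.68
(15) = 0.02
(16) = -0.07
(17) = 0.07
(18) = -0.10
(19) = 0.28
(20) = -0.21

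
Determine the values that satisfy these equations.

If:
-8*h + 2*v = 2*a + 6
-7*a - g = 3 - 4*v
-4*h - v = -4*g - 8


Then:
a = 14*v/27 - 1/27
g = 10*v/27 - 74/27
h = 13*v/108 - 20/27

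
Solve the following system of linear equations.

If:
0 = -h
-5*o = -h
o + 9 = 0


Then:
No Solution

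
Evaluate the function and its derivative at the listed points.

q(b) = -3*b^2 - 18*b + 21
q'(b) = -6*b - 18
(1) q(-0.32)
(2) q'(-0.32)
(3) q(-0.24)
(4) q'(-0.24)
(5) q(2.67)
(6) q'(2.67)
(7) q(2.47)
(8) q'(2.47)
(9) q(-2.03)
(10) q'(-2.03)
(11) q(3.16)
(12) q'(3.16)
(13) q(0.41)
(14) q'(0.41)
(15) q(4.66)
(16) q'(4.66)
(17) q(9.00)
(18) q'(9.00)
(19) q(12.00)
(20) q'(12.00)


(1) = 26.45
(2) = -16.08
(3) = 25.15
(4) = -16.56
(5) = -48.45
(6) = -34.02
(7) = -41.76
(8) = -32.82
(9) = 45.18
(10) = -5.82
(11) = -65.84
(12) = -36.96
(13) = 13.12
(14) = -20.46
(15) = -128.03
(16) = -45.96
(17) = -384.00
(18) = -72.00
(19) = -627.00
(20) = -90.00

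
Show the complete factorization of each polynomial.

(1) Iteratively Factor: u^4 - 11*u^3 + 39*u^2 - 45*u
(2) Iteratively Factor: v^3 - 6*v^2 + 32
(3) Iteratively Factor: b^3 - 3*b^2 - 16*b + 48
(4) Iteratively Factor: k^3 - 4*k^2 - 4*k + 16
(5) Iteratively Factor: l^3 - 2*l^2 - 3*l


(1) = (u - 3)*(u^3 - 8*u^2 + 15*u) = u*(u - 3)*(u^2 - 8*u + 15) = u*(u - 5)*(u - 3)*(u - 3)
(2) = (v + 2)*(v^2 - 8*v + 16) = (v - 4)*(v + 2)*(v - 4)
(3) = (b - 4)*(b^2 + b - 12) = (b - 4)*(b + 4)*(b - 3)
(4) = (k + 2)*(k^2 - 6*k + 8) = (k - 2)*(k + 2)*(k - 4)
(5) = (l + 1)*(l^2 - 3*l) = (l - 3)*(l + 1)*(l)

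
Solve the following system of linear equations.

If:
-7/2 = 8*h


Then:
h = -7/16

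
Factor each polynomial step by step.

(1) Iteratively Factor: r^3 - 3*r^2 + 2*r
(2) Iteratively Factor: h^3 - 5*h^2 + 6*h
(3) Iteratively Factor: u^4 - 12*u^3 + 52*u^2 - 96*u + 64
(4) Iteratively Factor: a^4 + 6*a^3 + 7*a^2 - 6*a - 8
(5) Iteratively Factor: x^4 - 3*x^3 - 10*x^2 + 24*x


(1) = (r - 2)*(r^2 - r) = (r - 2)*(r - 1)*(r)
(2) = (h - 2)*(h^2 - 3*h) = (h - 3)*(h - 2)*(h)
(3) = (u - 4)*(u^3 - 8*u^2 + 20*u - 16) = (u - 4)^2*(u^2 - 4*u + 4) = (u - 4)^2*(u - 2)*(u - 2)
(4) = (a - 1)*(a^3 + 7*a^2 + 14*a + 8) = (a - 1)*(a + 4)*(a^2 + 3*a + 2) = (a - 1)*(a + 1)*(a + 4)*(a + 2)
(5) = (x - 2)*(x^3 - x^2 - 12*x) = (x - 2)*(x + 3)*(x^2 - 4*x) = (x - 4)*(x - 2)*(x + 3)*(x)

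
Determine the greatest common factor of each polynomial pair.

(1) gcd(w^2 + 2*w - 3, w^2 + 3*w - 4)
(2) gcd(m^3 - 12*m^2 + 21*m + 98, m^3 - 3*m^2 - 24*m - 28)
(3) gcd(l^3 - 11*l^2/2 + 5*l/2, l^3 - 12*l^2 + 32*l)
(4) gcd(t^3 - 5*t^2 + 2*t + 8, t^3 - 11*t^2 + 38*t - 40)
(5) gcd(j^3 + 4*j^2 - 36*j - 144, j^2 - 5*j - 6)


(1) = gcd((w - 1)*(w + 3), (w - 1)*(w + 4)) = w - 1
(2) = gcd((m - 7)^2*(m + 2), (m - 7)*(m + 2)^2) = m^2 - 5*m - 14
(3) = l
(4) = t^2 - 6*t + 8
(5) = j - 6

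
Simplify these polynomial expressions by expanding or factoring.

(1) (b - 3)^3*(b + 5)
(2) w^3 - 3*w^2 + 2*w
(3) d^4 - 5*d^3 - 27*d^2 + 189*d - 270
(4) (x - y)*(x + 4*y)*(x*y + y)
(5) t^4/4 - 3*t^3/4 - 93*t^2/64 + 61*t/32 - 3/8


(1) = b^4 - 4*b^3 - 18*b^2 + 108*b - 135
(2) = w*(w - 2)*(w - 1)
(3) = (d - 5)*(d - 3)^2*(d + 6)
(4) = x^3*y + 3*x^2*y^2 + x^2*y - 4*x*y^3 + 3*x*y^2 - 4*y^3
(5) = (t/4 + 1/2)*(t - 4)*(t - 3/4)*(t - 1/4)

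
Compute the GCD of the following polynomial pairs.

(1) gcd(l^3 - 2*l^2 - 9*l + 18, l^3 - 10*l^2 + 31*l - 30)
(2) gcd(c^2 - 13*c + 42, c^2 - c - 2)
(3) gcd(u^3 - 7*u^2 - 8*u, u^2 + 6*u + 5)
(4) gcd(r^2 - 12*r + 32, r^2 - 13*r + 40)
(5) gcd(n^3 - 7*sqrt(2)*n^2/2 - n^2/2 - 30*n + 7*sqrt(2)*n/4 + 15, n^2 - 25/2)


(1) = l^2 - 5*l + 6
(2) = gcd((c - 7)*(c - 6), (c - 2)*(c + 1)) = 1
(3) = gcd(u*(u - 8)*(u + 1), (u + 1)*(u + 5)) = u + 1
(4) = r - 8
(5) = n + 5*sqrt(2)/2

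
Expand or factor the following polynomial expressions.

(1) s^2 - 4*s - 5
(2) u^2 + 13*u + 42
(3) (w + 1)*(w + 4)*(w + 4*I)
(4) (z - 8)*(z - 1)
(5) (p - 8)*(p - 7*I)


(1) = (s - 5)*(s + 1)
(2) = (u + 6)*(u + 7)
(3) = w^3 + 5*w^2 + 4*I*w^2 + 4*w + 20*I*w + 16*I
(4) = z^2 - 9*z + 8
(5) = p^2 - 8*p - 7*I*p + 56*I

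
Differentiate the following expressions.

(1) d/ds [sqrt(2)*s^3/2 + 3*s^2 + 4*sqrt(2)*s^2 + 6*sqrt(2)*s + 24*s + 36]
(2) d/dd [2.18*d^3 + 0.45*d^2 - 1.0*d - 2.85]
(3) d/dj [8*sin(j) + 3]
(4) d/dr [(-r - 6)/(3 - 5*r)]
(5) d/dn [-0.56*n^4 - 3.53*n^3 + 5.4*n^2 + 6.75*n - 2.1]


(1) = 3*sqrt(2)*s^2/2 + 6*s + 8*sqrt(2)*s + 6*sqrt(2) + 24
(2) = 6.54*d^2 + 0.9*d - 1.0
(3) = 8*cos(j)
(4) = -33/(5*r - 3)^2
(5) = -2.24*n^3 - 10.59*n^2 + 10.8*n + 6.75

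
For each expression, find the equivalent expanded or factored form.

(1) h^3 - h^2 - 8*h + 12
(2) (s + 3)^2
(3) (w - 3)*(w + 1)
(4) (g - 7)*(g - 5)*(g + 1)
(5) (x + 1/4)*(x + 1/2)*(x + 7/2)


(1) = (h - 2)^2*(h + 3)
(2) = s^2 + 6*s + 9
(3) = w^2 - 2*w - 3
(4) = g^3 - 11*g^2 + 23*g + 35
(5) = x^3 + 17*x^2/4 + 11*x/4 + 7/16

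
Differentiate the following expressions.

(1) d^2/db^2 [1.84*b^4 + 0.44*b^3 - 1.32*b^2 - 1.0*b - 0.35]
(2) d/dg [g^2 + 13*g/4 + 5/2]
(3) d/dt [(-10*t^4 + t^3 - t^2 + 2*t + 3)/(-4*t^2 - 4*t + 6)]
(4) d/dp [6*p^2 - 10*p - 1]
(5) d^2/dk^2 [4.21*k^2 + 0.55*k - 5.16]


(1) = 22.08*b^2 + 2.64*b - 2.64
(2) = 2*g + 13/4
(3) = (40*t^5 + 58*t^4 - 124*t^3 + 15*t^2 + 6*t + 12)/(2*(4*t^4 + 8*t^3 - 8*t^2 - 12*t + 9))
(4) = 12*p - 10
(5) = 8.42000000000000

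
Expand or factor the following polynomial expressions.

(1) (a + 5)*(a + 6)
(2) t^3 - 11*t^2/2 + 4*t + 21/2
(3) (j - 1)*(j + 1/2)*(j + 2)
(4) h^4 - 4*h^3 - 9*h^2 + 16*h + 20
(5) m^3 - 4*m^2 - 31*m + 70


(1) = a^2 + 11*a + 30
(2) = (t - 7/2)*(t - 3)*(t + 1)
(3) = j^3 + 3*j^2/2 - 3*j/2 - 1
(4) = (h - 5)*(h - 2)*(h + 1)*(h + 2)
(5) = (m - 7)*(m - 2)*(m + 5)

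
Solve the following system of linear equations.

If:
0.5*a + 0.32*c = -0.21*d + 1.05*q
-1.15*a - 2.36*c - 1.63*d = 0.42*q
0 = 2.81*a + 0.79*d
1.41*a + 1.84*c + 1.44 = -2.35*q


Then:
a = -0.25
c = -0.48
d = 0.89
q = -0.09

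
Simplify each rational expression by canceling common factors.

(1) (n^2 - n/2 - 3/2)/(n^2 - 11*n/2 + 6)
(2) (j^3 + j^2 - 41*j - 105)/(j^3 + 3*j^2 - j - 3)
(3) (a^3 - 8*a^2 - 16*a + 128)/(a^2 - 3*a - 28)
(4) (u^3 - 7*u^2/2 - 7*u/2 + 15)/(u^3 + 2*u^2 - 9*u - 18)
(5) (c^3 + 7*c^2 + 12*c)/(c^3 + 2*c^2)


(1) = (n + 1)/(n - 4)
(2) = (j^2 - 2*j - 35)/(j^2 - 1)
(3) = (a^2 - 12*a + 32)/(a - 7)
(4) = (2*u - 5)/(2*u + 6)
(5) = (c^2 + 7*c + 12)/(c^2 + 2*c)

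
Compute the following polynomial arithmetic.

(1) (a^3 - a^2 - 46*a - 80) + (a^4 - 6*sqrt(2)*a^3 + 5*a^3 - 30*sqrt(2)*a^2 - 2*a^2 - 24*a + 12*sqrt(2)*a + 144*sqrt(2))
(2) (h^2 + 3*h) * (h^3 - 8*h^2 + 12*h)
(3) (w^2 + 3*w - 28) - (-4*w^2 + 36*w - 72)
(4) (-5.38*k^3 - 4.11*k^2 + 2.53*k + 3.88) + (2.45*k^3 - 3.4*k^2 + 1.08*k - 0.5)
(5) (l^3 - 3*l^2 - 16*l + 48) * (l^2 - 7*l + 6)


(1) = a^4 - 6*sqrt(2)*a^3 + 6*a^3 - 30*sqrt(2)*a^2 - 3*a^2 - 70*a + 12*sqrt(2)*a - 80 + 144*sqrt(2)
(2) = h^5 - 5*h^4 - 12*h^3 + 36*h^2
(3) = 5*w^2 - 33*w + 44
(4) = -2.93*k^3 - 7.51*k^2 + 3.61*k + 3.38
(5) = l^5 - 10*l^4 + 11*l^3 + 142*l^2 - 432*l + 288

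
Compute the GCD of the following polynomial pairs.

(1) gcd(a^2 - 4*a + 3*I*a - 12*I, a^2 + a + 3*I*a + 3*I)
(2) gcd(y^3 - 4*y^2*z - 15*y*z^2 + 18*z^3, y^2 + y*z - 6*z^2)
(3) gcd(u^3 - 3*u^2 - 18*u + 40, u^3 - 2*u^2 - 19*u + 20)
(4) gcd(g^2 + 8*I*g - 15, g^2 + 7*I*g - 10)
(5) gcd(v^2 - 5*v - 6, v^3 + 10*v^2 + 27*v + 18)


(1) = a + 3*I
(2) = y + 3*z
(3) = u^2 - u - 20
(4) = g + 5*I
(5) = v + 1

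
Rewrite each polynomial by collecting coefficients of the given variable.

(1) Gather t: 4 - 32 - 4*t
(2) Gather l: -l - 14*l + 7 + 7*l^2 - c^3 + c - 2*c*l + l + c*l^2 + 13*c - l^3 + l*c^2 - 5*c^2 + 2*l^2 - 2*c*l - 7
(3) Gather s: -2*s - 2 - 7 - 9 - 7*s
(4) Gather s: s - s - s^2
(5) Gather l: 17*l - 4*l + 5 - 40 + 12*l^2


(1) = -4*t - 28
(2) = -c^3 - 5*c^2 + 14*c - l^3 + l^2*(c + 9) + l*(c^2 - 4*c - 14)
(3) = -9*s - 18
(4) = -s^2
(5) = 12*l^2 + 13*l - 35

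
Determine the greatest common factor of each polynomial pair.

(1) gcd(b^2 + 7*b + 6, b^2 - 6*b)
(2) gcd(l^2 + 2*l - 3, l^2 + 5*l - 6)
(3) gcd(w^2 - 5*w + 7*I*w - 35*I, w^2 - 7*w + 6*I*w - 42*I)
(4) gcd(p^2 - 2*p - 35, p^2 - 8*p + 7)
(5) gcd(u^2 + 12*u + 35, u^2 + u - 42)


(1) = 1
(2) = l - 1
(3) = gcd((w - 5)*(w + 7*I), (w - 7)*(w + 6*I)) = 1
(4) = gcd((p - 7)*(p + 5), (p - 7)*(p - 1)) = p - 7
(5) = gcd((u + 5)*(u + 7), (u - 6)*(u + 7)) = u + 7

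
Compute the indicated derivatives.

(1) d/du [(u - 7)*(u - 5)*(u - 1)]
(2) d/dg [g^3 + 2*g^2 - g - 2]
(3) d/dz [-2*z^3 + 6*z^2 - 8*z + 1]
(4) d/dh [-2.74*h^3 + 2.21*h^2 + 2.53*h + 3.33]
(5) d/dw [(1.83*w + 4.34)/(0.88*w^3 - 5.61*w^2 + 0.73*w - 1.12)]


(1) = 3*u^2 - 26*u + 47
(2) = 3*g^2 + 4*g - 1
(3) = -6*z^2 + 12*z - 8
(4) = -8.22*h^2 + 4.42*h + 2.53
(5) = (-3.2208*w^3 - 1.1913*w^2 + 48.6948*w - 5.2178)/(0.7744*w^6 - 9.8736*w^5 + 32.7569*w^4 - 10.1618*w^3 + 13.0993*w^2 - 1.6352*w + 1.2544)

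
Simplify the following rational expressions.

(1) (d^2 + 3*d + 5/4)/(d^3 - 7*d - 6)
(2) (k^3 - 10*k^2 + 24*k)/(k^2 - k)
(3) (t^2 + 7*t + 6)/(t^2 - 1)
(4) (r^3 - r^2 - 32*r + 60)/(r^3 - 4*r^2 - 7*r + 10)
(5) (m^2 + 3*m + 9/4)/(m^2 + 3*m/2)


(1) = (4*d^2 + 12*d + 5)/(4*d^3 - 28*d - 24)
(2) = (k^2 - 10*k + 24)/(k - 1)
(3) = (t + 6)/(t - 1)
(4) = (r^2 + 4*r - 12)/(r^2 + r - 2)
(5) = (2*m + 3)/(2*m)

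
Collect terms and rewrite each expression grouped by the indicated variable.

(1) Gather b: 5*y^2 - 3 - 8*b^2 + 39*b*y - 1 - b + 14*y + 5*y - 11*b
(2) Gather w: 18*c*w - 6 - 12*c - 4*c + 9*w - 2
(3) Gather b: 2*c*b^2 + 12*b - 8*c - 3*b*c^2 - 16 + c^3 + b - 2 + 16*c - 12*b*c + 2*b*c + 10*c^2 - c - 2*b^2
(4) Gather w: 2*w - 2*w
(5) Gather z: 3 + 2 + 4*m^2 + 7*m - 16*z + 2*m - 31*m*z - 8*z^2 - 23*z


(1) = -8*b^2 + b*(39*y - 12) + 5*y^2 + 19*y - 4
(2) = -16*c + w*(18*c + 9) - 8
(3) = b^2*(2*c - 2) + b*(-3*c^2 - 10*c + 13) + c^3 + 10*c^2 + 7*c - 18
(4) = 0
(5) = 4*m^2 + 9*m - 8*z^2 + z*(-31*m - 39) + 5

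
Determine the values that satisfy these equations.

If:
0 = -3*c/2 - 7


Then:
c = -14/3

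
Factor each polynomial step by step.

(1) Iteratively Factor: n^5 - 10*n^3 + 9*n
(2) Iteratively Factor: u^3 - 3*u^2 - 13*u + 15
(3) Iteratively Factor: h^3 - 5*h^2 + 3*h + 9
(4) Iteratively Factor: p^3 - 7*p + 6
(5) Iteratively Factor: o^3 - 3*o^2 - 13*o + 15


(1) = (n + 1)*(n^4 - n^3 - 9*n^2 + 9*n) = (n + 1)*(n + 3)*(n^3 - 4*n^2 + 3*n) = (n - 3)*(n + 1)*(n + 3)*(n^2 - n) = n*(n - 3)*(n + 1)*(n + 3)*(n - 1)
(2) = (u - 1)*(u^2 - 2*u - 15) = (u - 5)*(u - 1)*(u + 3)
(3) = (h - 3)*(h^2 - 2*h - 3) = (h - 3)*(h + 1)*(h - 3)
(4) = (p + 3)*(p^2 - 3*p + 2) = (p - 2)*(p + 3)*(p - 1)
(5) = (o - 1)*(o^2 - 2*o - 15) = (o - 5)*(o - 1)*(o + 3)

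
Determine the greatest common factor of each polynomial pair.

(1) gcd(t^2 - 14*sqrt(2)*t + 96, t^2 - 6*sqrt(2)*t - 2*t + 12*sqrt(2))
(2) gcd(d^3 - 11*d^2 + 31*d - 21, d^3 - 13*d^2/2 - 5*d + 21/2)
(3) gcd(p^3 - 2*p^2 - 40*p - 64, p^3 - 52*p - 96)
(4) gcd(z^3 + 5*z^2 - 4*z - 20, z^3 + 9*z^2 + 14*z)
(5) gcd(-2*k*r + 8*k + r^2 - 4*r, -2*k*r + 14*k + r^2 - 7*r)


(1) = gcd((t - 8*sqrt(2))*(t - 6*sqrt(2)), (t - 2)*(t - 6*sqrt(2))) = t - 6*sqrt(2)
(2) = gcd((d - 7)*(d - 3)*(d - 1), (d - 7)*(d - 1)*(d + 3/2)) = d^2 - 8*d + 7
(3) = gcd((p - 8)*(p + 2)*(p + 4), (p - 8)*(p + 2)*(p + 6)) = p^2 - 6*p - 16
(4) = z + 2
(5) = gcd((-2*k + r)*(r - 4), (-2*k + r)*(r - 7)) = -2*k + r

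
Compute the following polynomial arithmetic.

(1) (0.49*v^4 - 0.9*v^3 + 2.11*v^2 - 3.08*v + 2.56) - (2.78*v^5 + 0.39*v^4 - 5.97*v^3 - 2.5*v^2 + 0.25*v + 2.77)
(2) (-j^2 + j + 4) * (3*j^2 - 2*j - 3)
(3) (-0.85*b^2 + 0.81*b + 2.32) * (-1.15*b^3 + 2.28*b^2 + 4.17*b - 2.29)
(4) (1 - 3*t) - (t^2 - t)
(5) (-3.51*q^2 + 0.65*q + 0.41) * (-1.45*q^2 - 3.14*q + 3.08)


(1) = -2.78*v^5 + 0.1*v^4 + 5.07*v^3 + 4.61*v^2 - 3.33*v - 0.21
(2) = -3*j^4 + 5*j^3 + 13*j^2 - 11*j - 12
(3) = 0.9775*b^5 - 2.8695*b^4 - 4.3657*b^3 + 10.6138*b^2 + 7.8195*b - 5.3128
(4) = -t^2 - 2*t + 1
(5) = 5.0895*q^4 + 10.0789*q^3 - 13.4463*q^2 + 0.7146*q + 1.2628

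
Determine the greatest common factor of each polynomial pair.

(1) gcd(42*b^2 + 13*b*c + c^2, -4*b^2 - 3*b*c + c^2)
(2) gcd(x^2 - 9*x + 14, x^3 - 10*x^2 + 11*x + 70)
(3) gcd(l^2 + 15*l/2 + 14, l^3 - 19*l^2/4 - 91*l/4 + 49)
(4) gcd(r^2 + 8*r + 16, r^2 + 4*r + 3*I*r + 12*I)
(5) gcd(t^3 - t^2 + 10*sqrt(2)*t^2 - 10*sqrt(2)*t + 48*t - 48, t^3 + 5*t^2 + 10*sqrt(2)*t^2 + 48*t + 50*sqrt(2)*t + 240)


(1) = 1
(2) = gcd((x - 7)*(x - 2), (x - 7)*(x - 5)*(x + 2)) = x - 7
(3) = gcd((l + 7/2)*(l + 4), (l - 7)*(l - 7/4)*(l + 4)) = l + 4
(4) = r + 4
(5) = gcd((t - 1)*(t + 4*sqrt(2))*(t + 6*sqrt(2)), (t + 5)*(t + 4*sqrt(2))*(t + 6*sqrt(2))) = t^2 + 10*sqrt(2)*t + 48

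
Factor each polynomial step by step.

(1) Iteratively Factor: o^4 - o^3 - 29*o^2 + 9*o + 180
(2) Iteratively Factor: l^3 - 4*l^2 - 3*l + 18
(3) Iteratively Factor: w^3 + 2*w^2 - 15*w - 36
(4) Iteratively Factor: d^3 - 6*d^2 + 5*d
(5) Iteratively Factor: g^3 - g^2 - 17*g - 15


(1) = (o + 4)*(o^3 - 5*o^2 - 9*o + 45) = (o - 3)*(o + 4)*(o^2 - 2*o - 15) = (o - 3)*(o + 3)*(o + 4)*(o - 5)
(2) = (l - 3)*(l^2 - l - 6) = (l - 3)^2*(l + 2)
(3) = (w + 3)*(w^2 - w - 12) = (w - 4)*(w + 3)*(w + 3)
(4) = (d - 1)*(d^2 - 5*d) = d*(d - 1)*(d - 5)
(5) = (g + 3)*(g^2 - 4*g - 5) = (g + 1)*(g + 3)*(g - 5)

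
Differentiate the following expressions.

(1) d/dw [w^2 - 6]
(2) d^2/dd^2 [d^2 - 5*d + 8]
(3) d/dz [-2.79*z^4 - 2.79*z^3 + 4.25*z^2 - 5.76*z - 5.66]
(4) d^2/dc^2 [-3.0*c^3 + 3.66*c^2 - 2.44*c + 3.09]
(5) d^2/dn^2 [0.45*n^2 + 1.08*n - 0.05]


(1) = 2*w
(2) = 2
(3) = -11.16*z^3 - 8.37*z^2 + 8.5*z - 5.76
(4) = 7.32 - 18.0*c
(5) = 0.900000000000000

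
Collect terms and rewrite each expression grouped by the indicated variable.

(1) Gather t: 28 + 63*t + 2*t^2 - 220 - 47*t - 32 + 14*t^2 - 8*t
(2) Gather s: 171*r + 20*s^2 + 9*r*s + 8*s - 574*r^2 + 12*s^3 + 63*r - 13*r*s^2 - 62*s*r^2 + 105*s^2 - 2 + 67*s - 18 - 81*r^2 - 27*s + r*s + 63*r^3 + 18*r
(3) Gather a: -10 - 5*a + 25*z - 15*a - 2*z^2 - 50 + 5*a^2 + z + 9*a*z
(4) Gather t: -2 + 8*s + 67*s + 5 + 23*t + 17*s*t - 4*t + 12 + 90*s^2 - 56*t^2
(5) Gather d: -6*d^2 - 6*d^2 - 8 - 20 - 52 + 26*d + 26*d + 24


(1) = 16*t^2 + 8*t - 224
(2) = 63*r^3 - 655*r^2 + 252*r + 12*s^3 + s^2*(125 - 13*r) + s*(-62*r^2 + 10*r + 48) - 20
(3) = 5*a^2 + a*(9*z - 20) - 2*z^2 + 26*z - 60
(4) = 90*s^2 + 75*s - 56*t^2 + t*(17*s + 19) + 15
(5) = -12*d^2 + 52*d - 56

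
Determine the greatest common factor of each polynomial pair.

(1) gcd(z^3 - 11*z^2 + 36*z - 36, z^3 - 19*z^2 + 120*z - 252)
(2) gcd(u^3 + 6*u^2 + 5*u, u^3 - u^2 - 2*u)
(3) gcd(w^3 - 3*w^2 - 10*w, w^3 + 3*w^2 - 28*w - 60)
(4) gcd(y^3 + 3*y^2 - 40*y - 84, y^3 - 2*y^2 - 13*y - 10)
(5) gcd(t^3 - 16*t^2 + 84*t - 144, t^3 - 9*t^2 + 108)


(1) = z - 6
(2) = gcd(u*(u + 1)*(u + 5), u*(u - 2)*(u + 1)) = u^2 + u
(3) = gcd(w*(w - 5)*(w + 2), (w - 5)*(w + 2)*(w + 6)) = w^2 - 3*w - 10
(4) = y + 2
(5) = gcd((t - 6)^2*(t - 4), (t - 6)^2*(t + 3)) = t^2 - 12*t + 36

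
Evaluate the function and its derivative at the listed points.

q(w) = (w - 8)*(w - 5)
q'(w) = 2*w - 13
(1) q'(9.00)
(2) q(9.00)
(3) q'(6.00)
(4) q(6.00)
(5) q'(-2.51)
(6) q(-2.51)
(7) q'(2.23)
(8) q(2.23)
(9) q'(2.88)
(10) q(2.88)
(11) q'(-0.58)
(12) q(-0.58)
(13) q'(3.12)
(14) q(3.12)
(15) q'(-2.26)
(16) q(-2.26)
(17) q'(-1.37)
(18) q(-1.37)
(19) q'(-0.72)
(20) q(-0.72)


(1) = 5.00
(2) = 4.00
(3) = -1.00
(4) = -2.00
(5) = -18.02
(6) = 78.93
(7) = -8.54
(8) = 15.98
(9) = -7.24
(10) = 10.85
(11) = -14.16
(12) = 47.88
(13) = -6.76
(14) = 9.17
(15) = -17.52
(16) = 74.49
(17) = -15.74
(18) = 59.69
(19) = -14.44
(20) = 49.88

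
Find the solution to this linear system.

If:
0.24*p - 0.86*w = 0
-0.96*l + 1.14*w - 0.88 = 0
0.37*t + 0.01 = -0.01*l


Then:
l = 1.1875*w - 0.916666666666667
p = 3.58333333333333*w
t = -0.0320945945945946*w - 0.00225225225225225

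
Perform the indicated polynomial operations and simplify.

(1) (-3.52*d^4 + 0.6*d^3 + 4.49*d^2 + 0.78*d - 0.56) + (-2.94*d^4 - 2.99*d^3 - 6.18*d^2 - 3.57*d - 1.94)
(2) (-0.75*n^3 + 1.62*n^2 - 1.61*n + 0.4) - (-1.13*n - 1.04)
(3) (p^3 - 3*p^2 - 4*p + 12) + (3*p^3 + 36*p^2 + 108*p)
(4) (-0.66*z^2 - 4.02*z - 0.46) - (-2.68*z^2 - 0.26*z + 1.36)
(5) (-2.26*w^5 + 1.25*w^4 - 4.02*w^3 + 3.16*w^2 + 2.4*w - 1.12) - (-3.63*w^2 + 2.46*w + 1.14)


(1) = -6.46*d^4 - 2.39*d^3 - 1.69*d^2 - 2.79*d - 2.5
(2) = -0.75*n^3 + 1.62*n^2 - 0.48*n + 1.44
(3) = 4*p^3 + 33*p^2 + 104*p + 12
(4) = 2.02*z^2 - 3.76*z - 1.82
(5) = -2.26*w^5 + 1.25*w^4 - 4.02*w^3 + 6.79*w^2 - 0.06*w - 2.26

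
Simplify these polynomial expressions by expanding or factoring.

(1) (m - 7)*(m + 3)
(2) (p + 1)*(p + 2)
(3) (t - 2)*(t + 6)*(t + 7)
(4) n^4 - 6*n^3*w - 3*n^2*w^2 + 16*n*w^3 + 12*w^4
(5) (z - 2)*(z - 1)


(1) = m^2 - 4*m - 21
(2) = p^2 + 3*p + 2
(3) = t^3 + 11*t^2 + 16*t - 84
(4) = (n - 6*w)*(n - 2*w)*(n + w)^2
(5) = z^2 - 3*z + 2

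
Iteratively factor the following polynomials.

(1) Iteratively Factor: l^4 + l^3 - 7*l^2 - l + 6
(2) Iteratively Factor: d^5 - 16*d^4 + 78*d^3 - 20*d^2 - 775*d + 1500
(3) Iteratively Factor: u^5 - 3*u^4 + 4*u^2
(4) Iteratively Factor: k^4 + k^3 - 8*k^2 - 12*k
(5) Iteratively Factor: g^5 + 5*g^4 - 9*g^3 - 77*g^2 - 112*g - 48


(1) = (l - 1)*(l^3 + 2*l^2 - 5*l - 6) = (l - 1)*(l + 1)*(l^2 + l - 6) = (l - 2)*(l - 1)*(l + 1)*(l + 3)
(2) = (d - 5)*(d^4 - 11*d^3 + 23*d^2 + 95*d - 300) = (d - 5)^2*(d^3 - 6*d^2 - 7*d + 60) = (d - 5)^3*(d^2 - d - 12) = (d - 5)^3*(d - 4)*(d + 3)
(3) = (u - 2)*(u^4 - u^3 - 2*u^2) = (u - 2)*(u + 1)*(u^3 - 2*u^2) = u*(u - 2)*(u + 1)*(u^2 - 2*u) = u*(u - 2)^2*(u + 1)*(u)
(4) = (k)*(k^3 + k^2 - 8*k - 12) = k*(k - 3)*(k^2 + 4*k + 4) = k*(k - 3)*(k + 2)*(k + 2)
(5) = (g + 3)*(g^4 + 2*g^3 - 15*g^2 - 32*g - 16) = (g - 4)*(g + 3)*(g^3 + 6*g^2 + 9*g + 4) = (g - 4)*(g + 3)*(g + 4)*(g^2 + 2*g + 1) = (g - 4)*(g + 1)*(g + 3)*(g + 4)*(g + 1)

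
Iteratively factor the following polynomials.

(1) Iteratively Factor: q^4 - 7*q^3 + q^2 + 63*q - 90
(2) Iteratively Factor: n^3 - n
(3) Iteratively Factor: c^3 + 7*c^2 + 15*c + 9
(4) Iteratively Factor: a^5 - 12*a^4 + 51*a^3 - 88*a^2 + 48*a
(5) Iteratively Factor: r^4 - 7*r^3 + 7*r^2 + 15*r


(1) = (q - 5)*(q^3 - 2*q^2 - 9*q + 18) = (q - 5)*(q + 3)*(q^2 - 5*q + 6) = (q - 5)*(q - 3)*(q + 3)*(q - 2)
(2) = (n)*(n^2 - 1) = n*(n + 1)*(n - 1)
(3) = (c + 3)*(c^2 + 4*c + 3) = (c + 1)*(c + 3)*(c + 3)
(4) = (a - 4)*(a^4 - 8*a^3 + 19*a^2 - 12*a) = (a - 4)*(a - 3)*(a^3 - 5*a^2 + 4*a) = (a - 4)*(a - 3)*(a - 1)*(a^2 - 4*a) = (a - 4)^2*(a - 3)*(a - 1)*(a)
(5) = (r + 1)*(r^3 - 8*r^2 + 15*r) = (r - 3)*(r + 1)*(r^2 - 5*r) = r*(r - 3)*(r + 1)*(r - 5)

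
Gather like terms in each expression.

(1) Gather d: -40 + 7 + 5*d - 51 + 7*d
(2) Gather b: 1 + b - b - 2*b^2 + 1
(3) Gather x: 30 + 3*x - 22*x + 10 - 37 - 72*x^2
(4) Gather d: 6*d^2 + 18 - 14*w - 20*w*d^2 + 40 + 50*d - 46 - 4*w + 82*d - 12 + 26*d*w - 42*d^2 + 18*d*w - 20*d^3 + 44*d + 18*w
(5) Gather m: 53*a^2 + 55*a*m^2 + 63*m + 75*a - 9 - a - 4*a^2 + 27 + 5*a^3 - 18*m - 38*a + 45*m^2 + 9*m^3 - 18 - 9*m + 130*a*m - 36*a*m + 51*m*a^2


(1) = 12*d - 84
(2) = 2 - 2*b^2
(3) = -72*x^2 - 19*x + 3
(4) = -20*d^3 + d^2*(-20*w - 36) + d*(44*w + 176)
(5) = 5*a^3 + 49*a^2 + 36*a + 9*m^3 + m^2*(55*a + 45) + m*(51*a^2 + 94*a + 36)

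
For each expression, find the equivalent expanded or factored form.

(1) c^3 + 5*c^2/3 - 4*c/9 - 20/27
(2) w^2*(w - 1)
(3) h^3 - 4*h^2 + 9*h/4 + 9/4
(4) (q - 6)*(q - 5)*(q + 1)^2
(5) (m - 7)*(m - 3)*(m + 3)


(1) = (c - 2/3)*(c + 2/3)*(c + 5/3)
(2) = w^3 - w^2
(3) = (h - 3)*(h - 3/2)*(h + 1/2)
(4) = q^4 - 9*q^3 + 9*q^2 + 49*q + 30
(5) = m^3 - 7*m^2 - 9*m + 63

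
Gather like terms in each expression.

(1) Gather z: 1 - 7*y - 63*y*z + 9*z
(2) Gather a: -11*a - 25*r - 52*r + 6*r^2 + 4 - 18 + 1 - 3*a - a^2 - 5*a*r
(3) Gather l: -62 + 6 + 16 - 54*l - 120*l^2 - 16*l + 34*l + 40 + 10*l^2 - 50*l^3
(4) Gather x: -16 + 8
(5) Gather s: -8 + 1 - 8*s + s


(1) = -7*y + z*(9 - 63*y) + 1
(2) = -a^2 + a*(-5*r - 14) + 6*r^2 - 77*r - 13
(3) = -50*l^3 - 110*l^2 - 36*l
(4) = -8
(5) = -7*s - 7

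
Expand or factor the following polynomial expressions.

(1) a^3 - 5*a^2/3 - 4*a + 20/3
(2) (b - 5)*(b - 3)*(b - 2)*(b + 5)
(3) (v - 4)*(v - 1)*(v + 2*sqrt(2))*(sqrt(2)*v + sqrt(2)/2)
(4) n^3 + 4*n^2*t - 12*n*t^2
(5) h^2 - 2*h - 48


(1) = (a - 2)*(a - 5/3)*(a + 2)
(2) = b^4 - 5*b^3 - 19*b^2 + 125*b - 150
(3) = sqrt(2)*v^4 - 9*sqrt(2)*v^3/2 + 4*v^3 - 18*v^2 + 3*sqrt(2)*v^2/2 + 2*sqrt(2)*v + 6*v + 8
(4) = n*(n - 2*t)*(n + 6*t)
(5) = (h - 8)*(h + 6)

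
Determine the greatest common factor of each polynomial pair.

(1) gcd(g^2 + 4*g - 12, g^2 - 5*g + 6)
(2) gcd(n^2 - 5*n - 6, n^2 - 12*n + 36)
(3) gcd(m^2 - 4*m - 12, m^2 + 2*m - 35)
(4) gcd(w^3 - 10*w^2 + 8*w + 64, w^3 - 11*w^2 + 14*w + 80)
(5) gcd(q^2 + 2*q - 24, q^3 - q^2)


(1) = g - 2
(2) = n - 6
(3) = gcd((m - 6)*(m + 2), (m - 5)*(m + 7)) = 1
(4) = gcd((w - 8)*(w - 4)*(w + 2), (w - 8)*(w - 5)*(w + 2)) = w^2 - 6*w - 16
(5) = gcd((q - 4)*(q + 6), q^2*(q - 1)) = 1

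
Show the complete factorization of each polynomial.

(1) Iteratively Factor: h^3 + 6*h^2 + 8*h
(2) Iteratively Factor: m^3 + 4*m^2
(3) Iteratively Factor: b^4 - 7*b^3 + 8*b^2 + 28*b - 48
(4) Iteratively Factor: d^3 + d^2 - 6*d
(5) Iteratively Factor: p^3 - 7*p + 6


(1) = (h + 4)*(h^2 + 2*h) = (h + 2)*(h + 4)*(h)
(2) = (m + 4)*(m^2) = m*(m + 4)*(m)
(3) = (b - 2)*(b^3 - 5*b^2 - 2*b + 24) = (b - 4)*(b - 2)*(b^2 - b - 6) = (b - 4)*(b - 3)*(b - 2)*(b + 2)
(4) = (d + 3)*(d^2 - 2*d) = (d - 2)*(d + 3)*(d)
(5) = (p - 1)*(p^2 + p - 6) = (p - 2)*(p - 1)*(p + 3)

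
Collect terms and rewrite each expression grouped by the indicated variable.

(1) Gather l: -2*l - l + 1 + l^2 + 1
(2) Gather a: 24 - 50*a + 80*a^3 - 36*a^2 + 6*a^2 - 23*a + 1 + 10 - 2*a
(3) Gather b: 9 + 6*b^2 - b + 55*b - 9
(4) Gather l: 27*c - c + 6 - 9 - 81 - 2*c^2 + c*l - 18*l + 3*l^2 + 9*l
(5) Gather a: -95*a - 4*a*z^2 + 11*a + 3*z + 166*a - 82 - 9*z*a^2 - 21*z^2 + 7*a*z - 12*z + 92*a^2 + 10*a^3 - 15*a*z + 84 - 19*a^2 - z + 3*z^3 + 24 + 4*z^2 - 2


(1) = l^2 - 3*l + 2
(2) = 80*a^3 - 30*a^2 - 75*a + 35
(3) = 6*b^2 + 54*b
(4) = -2*c^2 + 26*c + 3*l^2 + l*(c - 9) - 84
(5) = 10*a^3 + a^2*(73 - 9*z) + a*(-4*z^2 - 8*z + 82) + 3*z^3 - 17*z^2 - 10*z + 24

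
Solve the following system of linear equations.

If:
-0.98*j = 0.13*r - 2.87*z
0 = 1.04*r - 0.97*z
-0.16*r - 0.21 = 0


Then:
j = -3.95
r = -1.31
z = -1.41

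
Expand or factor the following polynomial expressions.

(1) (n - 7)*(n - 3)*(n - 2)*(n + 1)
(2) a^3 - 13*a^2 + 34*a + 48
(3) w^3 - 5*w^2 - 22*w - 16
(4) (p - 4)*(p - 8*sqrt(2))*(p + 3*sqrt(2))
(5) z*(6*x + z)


(1) = n^4 - 11*n^3 + 29*n^2 - n - 42
(2) = (a - 8)*(a - 6)*(a + 1)
(3) = (w - 8)*(w + 1)*(w + 2)
(4) = p^3 - 5*sqrt(2)*p^2 - 4*p^2 - 48*p + 20*sqrt(2)*p + 192
(5) = 6*x*z + z^2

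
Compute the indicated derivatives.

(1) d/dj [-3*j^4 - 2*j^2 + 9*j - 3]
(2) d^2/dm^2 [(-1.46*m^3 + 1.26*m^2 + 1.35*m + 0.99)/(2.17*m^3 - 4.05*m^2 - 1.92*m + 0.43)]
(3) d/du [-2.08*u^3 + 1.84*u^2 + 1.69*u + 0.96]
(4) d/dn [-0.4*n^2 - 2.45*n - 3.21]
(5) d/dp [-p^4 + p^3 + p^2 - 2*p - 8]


(1) = -12*j^3 - 4*j + 9
(2) = (-13.795992*m^6 + 1.644426*m^5 + 32.600778*m^4 - 135.578682*m^3 + 77.96421*m^2 + 53.133252*m + 13.44231)/(10.218313*m^9 - 57.213135*m^8 + 79.657011*m^7 + 40.887876*m^6 - 93.154266*m^5 - 34.379847*m^4 + 14.187891*m^3 + 2.508921*m^2 - 1.065024*m + 0.079507)
(3) = -6.24*u^2 + 3.68*u + 1.69
(4) = -0.8*n - 2.45
(5) = -4*p^3 + 3*p^2 + 2*p - 2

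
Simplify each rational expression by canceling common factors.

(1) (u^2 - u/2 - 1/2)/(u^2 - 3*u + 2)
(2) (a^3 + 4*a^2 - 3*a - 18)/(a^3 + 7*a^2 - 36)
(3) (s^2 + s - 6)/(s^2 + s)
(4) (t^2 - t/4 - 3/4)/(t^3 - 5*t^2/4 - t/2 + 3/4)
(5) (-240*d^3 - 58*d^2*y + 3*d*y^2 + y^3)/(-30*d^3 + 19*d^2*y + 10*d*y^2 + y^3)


(1) = (2*u + 1)/(2*u - 4)
(2) = (a + 3)/(a + 6)
(3) = (s^2 + s - 6)/(s^2 + s)
(4) = 1/(t - 1)
(5) = (-8*d + y)/(-d + y)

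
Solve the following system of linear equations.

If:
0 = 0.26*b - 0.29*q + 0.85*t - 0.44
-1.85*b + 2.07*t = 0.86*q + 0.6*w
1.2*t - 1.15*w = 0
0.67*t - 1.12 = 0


Then:
b = -0.19
q = 3.21
t = 1.67
w = 1.74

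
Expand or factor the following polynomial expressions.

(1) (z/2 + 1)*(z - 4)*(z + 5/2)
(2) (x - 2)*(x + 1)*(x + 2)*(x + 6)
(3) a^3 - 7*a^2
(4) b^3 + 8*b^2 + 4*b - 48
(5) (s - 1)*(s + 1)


(1) = z^3/2 + z^2/4 - 13*z/2 - 10
(2) = x^4 + 7*x^3 + 2*x^2 - 28*x - 24
(3) = a^2*(a - 7)
(4) = (b - 2)*(b + 4)*(b + 6)
(5) = s^2 - 1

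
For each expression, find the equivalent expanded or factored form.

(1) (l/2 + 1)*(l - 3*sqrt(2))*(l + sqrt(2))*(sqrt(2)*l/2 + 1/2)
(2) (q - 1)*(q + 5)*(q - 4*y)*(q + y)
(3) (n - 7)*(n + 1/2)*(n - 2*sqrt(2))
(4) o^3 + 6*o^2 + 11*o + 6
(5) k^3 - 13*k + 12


(1) = sqrt(2)*l^4/4 - 3*l^3/4 + sqrt(2)*l^3/2 - 2*sqrt(2)*l^2 - 3*l^2/2 - 4*sqrt(2)*l - 3*l/2 - 3
(2) = q^4 - 3*q^3*y + 4*q^3 - 4*q^2*y^2 - 12*q^2*y - 5*q^2 - 16*q*y^2 + 15*q*y + 20*y^2
(3) = n^3 - 13*n^2/2 - 2*sqrt(2)*n^2 - 7*n/2 + 13*sqrt(2)*n + 7*sqrt(2)
(4) = (o + 1)*(o + 2)*(o + 3)
(5) = (k - 3)*(k - 1)*(k + 4)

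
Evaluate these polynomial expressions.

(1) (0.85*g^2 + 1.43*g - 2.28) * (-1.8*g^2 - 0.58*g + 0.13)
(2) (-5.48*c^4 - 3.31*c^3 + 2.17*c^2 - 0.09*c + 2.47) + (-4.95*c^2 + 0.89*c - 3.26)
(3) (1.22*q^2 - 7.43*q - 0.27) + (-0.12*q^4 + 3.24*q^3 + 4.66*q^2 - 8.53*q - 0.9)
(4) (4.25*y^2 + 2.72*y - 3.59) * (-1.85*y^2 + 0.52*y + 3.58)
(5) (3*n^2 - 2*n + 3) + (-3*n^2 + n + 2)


(1) = -1.53*g^4 - 3.067*g^3 + 3.3851*g^2 + 1.5083*g - 0.2964
(2) = -5.48*c^4 - 3.31*c^3 - 2.78*c^2 + 0.8*c - 0.79
(3) = -0.12*q^4 + 3.24*q^3 + 5.88*q^2 - 15.96*q - 1.17
(4) = -7.8625*y^4 - 2.822*y^3 + 23.2709*y^2 + 7.8708*y - 12.8522
(5) = 5 - n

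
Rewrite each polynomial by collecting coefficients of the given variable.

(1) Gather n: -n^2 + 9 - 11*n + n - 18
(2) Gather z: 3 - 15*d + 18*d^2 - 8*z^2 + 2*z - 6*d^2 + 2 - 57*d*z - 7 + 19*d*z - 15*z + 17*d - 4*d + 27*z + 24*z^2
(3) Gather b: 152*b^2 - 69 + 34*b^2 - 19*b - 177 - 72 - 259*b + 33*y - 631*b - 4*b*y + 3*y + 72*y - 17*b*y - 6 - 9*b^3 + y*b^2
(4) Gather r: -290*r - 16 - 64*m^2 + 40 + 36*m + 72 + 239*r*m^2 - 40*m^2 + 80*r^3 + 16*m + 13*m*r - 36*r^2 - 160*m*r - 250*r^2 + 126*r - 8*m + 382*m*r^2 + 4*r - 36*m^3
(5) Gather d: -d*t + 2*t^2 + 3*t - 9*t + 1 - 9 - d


(1) = -n^2 - 10*n - 9
(2) = 12*d^2 - 2*d + 16*z^2 + z*(14 - 38*d) - 2
(3) = -9*b^3 + b^2*(y + 186) + b*(-21*y - 909) + 108*y - 324
(4) = -36*m^3 - 104*m^2 + 44*m + 80*r^3 + r^2*(382*m - 286) + r*(239*m^2 - 147*m - 160) + 96
(5) = d*(-t - 1) + 2*t^2 - 6*t - 8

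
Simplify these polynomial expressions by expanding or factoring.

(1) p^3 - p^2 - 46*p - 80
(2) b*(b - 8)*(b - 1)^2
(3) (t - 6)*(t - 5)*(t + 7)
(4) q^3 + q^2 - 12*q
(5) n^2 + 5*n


(1) = (p - 8)*(p + 2)*(p + 5)
(2) = b^4 - 10*b^3 + 17*b^2 - 8*b
(3) = t^3 - 4*t^2 - 47*t + 210
(4) = q*(q - 3)*(q + 4)
(5) = n*(n + 5)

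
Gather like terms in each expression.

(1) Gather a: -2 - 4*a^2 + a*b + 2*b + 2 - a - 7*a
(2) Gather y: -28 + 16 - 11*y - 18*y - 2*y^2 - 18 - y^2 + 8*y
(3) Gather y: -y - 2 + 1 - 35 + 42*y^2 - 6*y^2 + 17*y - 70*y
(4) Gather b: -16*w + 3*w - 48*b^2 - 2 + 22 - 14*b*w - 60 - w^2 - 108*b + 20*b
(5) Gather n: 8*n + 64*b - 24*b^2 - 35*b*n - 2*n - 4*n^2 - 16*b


(1) = -4*a^2 + a*(b - 8) + 2*b
(2) = -3*y^2 - 21*y - 30
(3) = 36*y^2 - 54*y - 36
(4) = -48*b^2 + b*(-14*w - 88) - w^2 - 13*w - 40
(5) = -24*b^2 + 48*b - 4*n^2 + n*(6 - 35*b)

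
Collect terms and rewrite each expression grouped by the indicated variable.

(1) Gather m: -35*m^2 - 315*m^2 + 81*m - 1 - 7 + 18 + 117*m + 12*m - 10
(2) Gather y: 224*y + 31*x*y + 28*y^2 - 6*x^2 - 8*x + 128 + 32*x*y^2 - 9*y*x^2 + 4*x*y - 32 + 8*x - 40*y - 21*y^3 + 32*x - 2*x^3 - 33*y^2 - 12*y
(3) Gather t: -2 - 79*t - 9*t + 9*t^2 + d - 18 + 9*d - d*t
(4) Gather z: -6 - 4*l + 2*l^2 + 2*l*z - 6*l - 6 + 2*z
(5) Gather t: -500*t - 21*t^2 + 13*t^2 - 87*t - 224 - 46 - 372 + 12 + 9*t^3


(1) = -350*m^2 + 210*m
(2) = -2*x^3 - 6*x^2 + 32*x - 21*y^3 + y^2*(32*x - 5) + y*(-9*x^2 + 35*x + 172) + 96
(3) = 10*d + 9*t^2 + t*(-d - 88) - 20
(4) = 2*l^2 - 10*l + z*(2*l + 2) - 12
(5) = 9*t^3 - 8*t^2 - 587*t - 630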